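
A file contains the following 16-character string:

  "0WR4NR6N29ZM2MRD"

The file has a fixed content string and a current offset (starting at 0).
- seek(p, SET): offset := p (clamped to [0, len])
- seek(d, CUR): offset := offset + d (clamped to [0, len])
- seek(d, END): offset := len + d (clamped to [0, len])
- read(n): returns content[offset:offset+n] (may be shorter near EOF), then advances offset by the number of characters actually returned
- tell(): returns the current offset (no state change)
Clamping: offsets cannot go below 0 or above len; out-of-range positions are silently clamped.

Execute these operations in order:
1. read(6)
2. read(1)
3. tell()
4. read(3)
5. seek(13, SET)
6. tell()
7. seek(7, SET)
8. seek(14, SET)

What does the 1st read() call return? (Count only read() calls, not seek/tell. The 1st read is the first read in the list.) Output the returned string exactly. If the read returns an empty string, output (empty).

After 1 (read(6)): returned '0WR4NR', offset=6
After 2 (read(1)): returned '6', offset=7
After 3 (tell()): offset=7
After 4 (read(3)): returned 'N29', offset=10
After 5 (seek(13, SET)): offset=13
After 6 (tell()): offset=13
After 7 (seek(7, SET)): offset=7
After 8 (seek(14, SET)): offset=14

Answer: 0WR4NR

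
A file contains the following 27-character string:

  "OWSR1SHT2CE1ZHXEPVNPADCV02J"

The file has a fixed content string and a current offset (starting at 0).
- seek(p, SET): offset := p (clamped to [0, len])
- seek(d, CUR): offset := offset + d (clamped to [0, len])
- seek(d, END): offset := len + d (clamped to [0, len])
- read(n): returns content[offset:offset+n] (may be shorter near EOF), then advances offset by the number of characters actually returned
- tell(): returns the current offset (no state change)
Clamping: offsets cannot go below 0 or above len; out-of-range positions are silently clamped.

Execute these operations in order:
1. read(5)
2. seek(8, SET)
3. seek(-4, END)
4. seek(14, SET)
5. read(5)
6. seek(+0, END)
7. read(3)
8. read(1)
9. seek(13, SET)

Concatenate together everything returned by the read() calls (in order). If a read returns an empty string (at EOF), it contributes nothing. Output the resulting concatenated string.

After 1 (read(5)): returned 'OWSR1', offset=5
After 2 (seek(8, SET)): offset=8
After 3 (seek(-4, END)): offset=23
After 4 (seek(14, SET)): offset=14
After 5 (read(5)): returned 'XEPVN', offset=19
After 6 (seek(+0, END)): offset=27
After 7 (read(3)): returned '', offset=27
After 8 (read(1)): returned '', offset=27
After 9 (seek(13, SET)): offset=13

Answer: OWSR1XEPVN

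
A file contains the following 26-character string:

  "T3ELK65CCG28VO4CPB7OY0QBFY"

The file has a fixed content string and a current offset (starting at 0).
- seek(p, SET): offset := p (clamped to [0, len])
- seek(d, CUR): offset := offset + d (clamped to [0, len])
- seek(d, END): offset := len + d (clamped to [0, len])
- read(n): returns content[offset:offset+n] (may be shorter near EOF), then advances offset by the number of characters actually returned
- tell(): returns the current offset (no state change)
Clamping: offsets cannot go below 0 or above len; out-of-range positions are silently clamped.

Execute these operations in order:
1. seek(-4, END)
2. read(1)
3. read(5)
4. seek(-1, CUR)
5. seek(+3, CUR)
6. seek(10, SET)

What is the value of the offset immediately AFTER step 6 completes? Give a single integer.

After 1 (seek(-4, END)): offset=22
After 2 (read(1)): returned 'Q', offset=23
After 3 (read(5)): returned 'BFY', offset=26
After 4 (seek(-1, CUR)): offset=25
After 5 (seek(+3, CUR)): offset=26
After 6 (seek(10, SET)): offset=10

Answer: 10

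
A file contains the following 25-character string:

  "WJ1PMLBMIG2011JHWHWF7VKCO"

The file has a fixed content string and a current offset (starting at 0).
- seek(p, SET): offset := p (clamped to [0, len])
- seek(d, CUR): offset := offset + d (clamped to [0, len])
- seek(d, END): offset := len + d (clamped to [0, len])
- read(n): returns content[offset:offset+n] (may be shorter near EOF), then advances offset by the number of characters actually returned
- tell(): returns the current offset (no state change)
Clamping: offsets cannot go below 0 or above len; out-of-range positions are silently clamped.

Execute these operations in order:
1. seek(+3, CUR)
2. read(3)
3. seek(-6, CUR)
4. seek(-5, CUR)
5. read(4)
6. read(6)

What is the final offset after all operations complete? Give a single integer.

Answer: 10

Derivation:
After 1 (seek(+3, CUR)): offset=3
After 2 (read(3)): returned 'PML', offset=6
After 3 (seek(-6, CUR)): offset=0
After 4 (seek(-5, CUR)): offset=0
After 5 (read(4)): returned 'WJ1P', offset=4
After 6 (read(6)): returned 'MLBMIG', offset=10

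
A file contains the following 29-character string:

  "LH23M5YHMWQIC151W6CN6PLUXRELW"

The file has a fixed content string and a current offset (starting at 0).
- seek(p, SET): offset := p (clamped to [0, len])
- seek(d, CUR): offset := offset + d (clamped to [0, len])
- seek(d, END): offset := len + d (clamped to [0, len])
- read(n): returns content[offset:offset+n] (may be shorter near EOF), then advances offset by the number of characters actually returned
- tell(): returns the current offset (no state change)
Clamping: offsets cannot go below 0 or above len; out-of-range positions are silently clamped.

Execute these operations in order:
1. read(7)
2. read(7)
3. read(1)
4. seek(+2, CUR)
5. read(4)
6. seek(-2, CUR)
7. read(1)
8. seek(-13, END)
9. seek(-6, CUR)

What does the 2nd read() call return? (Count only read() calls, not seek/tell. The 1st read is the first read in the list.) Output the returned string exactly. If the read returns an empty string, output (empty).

Answer: HMWQIC1

Derivation:
After 1 (read(7)): returned 'LH23M5Y', offset=7
After 2 (read(7)): returned 'HMWQIC1', offset=14
After 3 (read(1)): returned '5', offset=15
After 4 (seek(+2, CUR)): offset=17
After 5 (read(4)): returned '6CN6', offset=21
After 6 (seek(-2, CUR)): offset=19
After 7 (read(1)): returned 'N', offset=20
After 8 (seek(-13, END)): offset=16
After 9 (seek(-6, CUR)): offset=10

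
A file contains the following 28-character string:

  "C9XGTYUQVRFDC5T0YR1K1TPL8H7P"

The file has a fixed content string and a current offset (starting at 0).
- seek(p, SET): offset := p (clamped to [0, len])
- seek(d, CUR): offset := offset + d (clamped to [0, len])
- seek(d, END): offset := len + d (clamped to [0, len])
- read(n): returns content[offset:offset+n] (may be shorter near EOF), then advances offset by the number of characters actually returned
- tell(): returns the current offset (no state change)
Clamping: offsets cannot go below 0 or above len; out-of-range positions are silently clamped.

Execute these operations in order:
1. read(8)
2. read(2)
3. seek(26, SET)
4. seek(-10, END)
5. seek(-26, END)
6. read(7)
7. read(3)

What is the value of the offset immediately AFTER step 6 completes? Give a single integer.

After 1 (read(8)): returned 'C9XGTYUQ', offset=8
After 2 (read(2)): returned 'VR', offset=10
After 3 (seek(26, SET)): offset=26
After 4 (seek(-10, END)): offset=18
After 5 (seek(-26, END)): offset=2
After 6 (read(7)): returned 'XGTYUQV', offset=9

Answer: 9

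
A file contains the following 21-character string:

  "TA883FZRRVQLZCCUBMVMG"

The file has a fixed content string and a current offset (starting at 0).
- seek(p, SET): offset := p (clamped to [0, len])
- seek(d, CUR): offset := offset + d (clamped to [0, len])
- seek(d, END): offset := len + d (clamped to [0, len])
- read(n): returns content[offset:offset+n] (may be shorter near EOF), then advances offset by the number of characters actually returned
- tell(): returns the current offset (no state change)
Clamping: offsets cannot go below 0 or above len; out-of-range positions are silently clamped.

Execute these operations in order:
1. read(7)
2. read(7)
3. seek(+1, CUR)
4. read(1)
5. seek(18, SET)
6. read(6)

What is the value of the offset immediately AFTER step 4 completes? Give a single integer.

After 1 (read(7)): returned 'TA883FZ', offset=7
After 2 (read(7)): returned 'RRVQLZC', offset=14
After 3 (seek(+1, CUR)): offset=15
After 4 (read(1)): returned 'U', offset=16

Answer: 16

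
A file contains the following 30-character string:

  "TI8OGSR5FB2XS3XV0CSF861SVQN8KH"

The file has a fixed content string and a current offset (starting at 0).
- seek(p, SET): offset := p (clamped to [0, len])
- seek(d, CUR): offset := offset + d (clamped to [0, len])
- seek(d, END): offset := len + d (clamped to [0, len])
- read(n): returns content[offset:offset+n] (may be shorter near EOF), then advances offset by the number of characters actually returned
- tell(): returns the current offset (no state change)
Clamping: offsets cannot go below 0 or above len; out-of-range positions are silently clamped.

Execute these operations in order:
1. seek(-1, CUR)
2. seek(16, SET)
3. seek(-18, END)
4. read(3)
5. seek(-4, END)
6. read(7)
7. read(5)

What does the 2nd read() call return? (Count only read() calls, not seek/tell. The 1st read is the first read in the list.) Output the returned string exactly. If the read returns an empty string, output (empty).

Answer: N8KH

Derivation:
After 1 (seek(-1, CUR)): offset=0
After 2 (seek(16, SET)): offset=16
After 3 (seek(-18, END)): offset=12
After 4 (read(3)): returned 'S3X', offset=15
After 5 (seek(-4, END)): offset=26
After 6 (read(7)): returned 'N8KH', offset=30
After 7 (read(5)): returned '', offset=30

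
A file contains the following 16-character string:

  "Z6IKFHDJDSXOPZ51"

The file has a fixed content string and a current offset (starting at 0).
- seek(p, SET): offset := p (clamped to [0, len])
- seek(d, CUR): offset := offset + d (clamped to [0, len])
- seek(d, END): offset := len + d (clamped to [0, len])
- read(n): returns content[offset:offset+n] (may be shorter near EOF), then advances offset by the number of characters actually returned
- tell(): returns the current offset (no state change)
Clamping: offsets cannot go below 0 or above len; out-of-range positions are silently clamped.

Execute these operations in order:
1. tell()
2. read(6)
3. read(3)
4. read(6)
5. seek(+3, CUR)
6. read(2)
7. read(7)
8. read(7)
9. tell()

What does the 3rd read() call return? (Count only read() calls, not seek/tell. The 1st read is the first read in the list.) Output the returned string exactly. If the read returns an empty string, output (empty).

After 1 (tell()): offset=0
After 2 (read(6)): returned 'Z6IKFH', offset=6
After 3 (read(3)): returned 'DJD', offset=9
After 4 (read(6)): returned 'SXOPZ5', offset=15
After 5 (seek(+3, CUR)): offset=16
After 6 (read(2)): returned '', offset=16
After 7 (read(7)): returned '', offset=16
After 8 (read(7)): returned '', offset=16
After 9 (tell()): offset=16

Answer: SXOPZ5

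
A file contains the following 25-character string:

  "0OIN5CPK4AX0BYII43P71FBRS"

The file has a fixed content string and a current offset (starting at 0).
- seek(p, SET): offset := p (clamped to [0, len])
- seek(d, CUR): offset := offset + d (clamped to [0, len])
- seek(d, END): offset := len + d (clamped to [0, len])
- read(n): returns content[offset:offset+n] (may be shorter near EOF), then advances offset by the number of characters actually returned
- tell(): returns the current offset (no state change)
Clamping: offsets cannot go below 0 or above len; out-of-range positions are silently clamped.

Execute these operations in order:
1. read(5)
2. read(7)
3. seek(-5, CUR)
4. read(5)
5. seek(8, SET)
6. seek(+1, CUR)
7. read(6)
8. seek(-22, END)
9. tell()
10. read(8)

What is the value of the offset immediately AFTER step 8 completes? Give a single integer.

Answer: 3

Derivation:
After 1 (read(5)): returned '0OIN5', offset=5
After 2 (read(7)): returned 'CPK4AX0', offset=12
After 3 (seek(-5, CUR)): offset=7
After 4 (read(5)): returned 'K4AX0', offset=12
After 5 (seek(8, SET)): offset=8
After 6 (seek(+1, CUR)): offset=9
After 7 (read(6)): returned 'AX0BYI', offset=15
After 8 (seek(-22, END)): offset=3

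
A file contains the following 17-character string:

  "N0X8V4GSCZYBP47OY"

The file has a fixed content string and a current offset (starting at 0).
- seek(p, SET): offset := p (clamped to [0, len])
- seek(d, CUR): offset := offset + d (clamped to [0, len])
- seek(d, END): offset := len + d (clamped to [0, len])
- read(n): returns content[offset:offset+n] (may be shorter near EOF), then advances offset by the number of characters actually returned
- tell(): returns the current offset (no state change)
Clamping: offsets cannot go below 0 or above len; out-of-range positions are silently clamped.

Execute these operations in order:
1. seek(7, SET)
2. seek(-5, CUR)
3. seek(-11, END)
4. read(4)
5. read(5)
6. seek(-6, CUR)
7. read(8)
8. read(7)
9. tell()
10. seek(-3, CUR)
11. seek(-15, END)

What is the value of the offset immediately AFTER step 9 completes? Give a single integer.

After 1 (seek(7, SET)): offset=7
After 2 (seek(-5, CUR)): offset=2
After 3 (seek(-11, END)): offset=6
After 4 (read(4)): returned 'GSCZ', offset=10
After 5 (read(5)): returned 'YBP47', offset=15
After 6 (seek(-6, CUR)): offset=9
After 7 (read(8)): returned 'ZYBP47OY', offset=17
After 8 (read(7)): returned '', offset=17
After 9 (tell()): offset=17

Answer: 17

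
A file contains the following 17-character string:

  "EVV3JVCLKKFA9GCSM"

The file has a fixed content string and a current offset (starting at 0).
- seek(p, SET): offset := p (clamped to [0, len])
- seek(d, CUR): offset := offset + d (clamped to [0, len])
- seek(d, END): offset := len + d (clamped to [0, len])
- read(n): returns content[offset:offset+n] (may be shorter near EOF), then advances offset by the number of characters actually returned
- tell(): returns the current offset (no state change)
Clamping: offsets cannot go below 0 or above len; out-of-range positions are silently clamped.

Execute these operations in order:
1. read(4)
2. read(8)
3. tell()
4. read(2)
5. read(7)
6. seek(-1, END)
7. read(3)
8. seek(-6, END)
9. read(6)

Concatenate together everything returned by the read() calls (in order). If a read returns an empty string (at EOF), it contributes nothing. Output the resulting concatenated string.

After 1 (read(4)): returned 'EVV3', offset=4
After 2 (read(8)): returned 'JVCLKKFA', offset=12
After 3 (tell()): offset=12
After 4 (read(2)): returned '9G', offset=14
After 5 (read(7)): returned 'CSM', offset=17
After 6 (seek(-1, END)): offset=16
After 7 (read(3)): returned 'M', offset=17
After 8 (seek(-6, END)): offset=11
After 9 (read(6)): returned 'A9GCSM', offset=17

Answer: EVV3JVCLKKFA9GCSMMA9GCSM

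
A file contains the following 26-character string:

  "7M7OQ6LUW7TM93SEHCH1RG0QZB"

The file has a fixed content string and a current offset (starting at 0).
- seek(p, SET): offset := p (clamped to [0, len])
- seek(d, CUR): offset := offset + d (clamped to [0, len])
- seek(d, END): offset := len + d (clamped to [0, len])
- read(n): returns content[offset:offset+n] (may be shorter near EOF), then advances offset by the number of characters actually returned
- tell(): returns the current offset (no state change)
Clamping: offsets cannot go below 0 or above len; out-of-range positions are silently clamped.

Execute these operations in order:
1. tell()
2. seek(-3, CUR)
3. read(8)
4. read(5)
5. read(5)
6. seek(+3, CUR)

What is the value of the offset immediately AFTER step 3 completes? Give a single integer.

Answer: 8

Derivation:
After 1 (tell()): offset=0
After 2 (seek(-3, CUR)): offset=0
After 3 (read(8)): returned '7M7OQ6LU', offset=8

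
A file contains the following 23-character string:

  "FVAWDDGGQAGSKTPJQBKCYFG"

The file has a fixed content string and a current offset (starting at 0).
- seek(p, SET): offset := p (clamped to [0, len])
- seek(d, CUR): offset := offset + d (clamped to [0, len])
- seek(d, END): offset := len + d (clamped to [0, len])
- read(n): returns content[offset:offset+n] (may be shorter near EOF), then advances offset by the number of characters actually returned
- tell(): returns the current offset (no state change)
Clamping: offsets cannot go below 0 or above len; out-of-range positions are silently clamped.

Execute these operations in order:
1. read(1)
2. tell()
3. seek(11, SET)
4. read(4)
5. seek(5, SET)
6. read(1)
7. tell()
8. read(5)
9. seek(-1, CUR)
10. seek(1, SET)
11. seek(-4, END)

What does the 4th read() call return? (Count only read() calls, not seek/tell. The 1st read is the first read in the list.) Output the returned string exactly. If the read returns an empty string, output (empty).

After 1 (read(1)): returned 'F', offset=1
After 2 (tell()): offset=1
After 3 (seek(11, SET)): offset=11
After 4 (read(4)): returned 'SKTP', offset=15
After 5 (seek(5, SET)): offset=5
After 6 (read(1)): returned 'D', offset=6
After 7 (tell()): offset=6
After 8 (read(5)): returned 'GGQAG', offset=11
After 9 (seek(-1, CUR)): offset=10
After 10 (seek(1, SET)): offset=1
After 11 (seek(-4, END)): offset=19

Answer: GGQAG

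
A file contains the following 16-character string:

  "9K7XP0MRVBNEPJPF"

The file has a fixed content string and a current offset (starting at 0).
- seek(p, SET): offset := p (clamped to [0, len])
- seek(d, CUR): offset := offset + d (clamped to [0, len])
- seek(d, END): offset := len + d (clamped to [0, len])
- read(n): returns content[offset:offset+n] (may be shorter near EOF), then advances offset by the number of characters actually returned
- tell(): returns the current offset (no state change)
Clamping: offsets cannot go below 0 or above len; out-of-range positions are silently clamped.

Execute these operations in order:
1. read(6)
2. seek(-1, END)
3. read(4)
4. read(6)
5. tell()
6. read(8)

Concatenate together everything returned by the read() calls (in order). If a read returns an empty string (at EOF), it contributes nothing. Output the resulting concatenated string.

Answer: 9K7XP0F

Derivation:
After 1 (read(6)): returned '9K7XP0', offset=6
After 2 (seek(-1, END)): offset=15
After 3 (read(4)): returned 'F', offset=16
After 4 (read(6)): returned '', offset=16
After 5 (tell()): offset=16
After 6 (read(8)): returned '', offset=16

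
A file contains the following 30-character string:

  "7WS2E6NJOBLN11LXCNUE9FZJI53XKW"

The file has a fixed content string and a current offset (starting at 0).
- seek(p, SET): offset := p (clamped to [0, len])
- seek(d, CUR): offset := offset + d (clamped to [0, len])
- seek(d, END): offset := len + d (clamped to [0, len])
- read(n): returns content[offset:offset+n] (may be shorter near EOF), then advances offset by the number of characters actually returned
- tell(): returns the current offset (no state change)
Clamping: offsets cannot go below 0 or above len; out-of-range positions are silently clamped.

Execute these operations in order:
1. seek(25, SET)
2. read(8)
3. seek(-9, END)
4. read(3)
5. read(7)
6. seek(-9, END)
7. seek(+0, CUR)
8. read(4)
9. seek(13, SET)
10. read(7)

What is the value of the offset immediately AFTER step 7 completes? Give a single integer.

After 1 (seek(25, SET)): offset=25
After 2 (read(8)): returned '53XKW', offset=30
After 3 (seek(-9, END)): offset=21
After 4 (read(3)): returned 'FZJ', offset=24
After 5 (read(7)): returned 'I53XKW', offset=30
After 6 (seek(-9, END)): offset=21
After 7 (seek(+0, CUR)): offset=21

Answer: 21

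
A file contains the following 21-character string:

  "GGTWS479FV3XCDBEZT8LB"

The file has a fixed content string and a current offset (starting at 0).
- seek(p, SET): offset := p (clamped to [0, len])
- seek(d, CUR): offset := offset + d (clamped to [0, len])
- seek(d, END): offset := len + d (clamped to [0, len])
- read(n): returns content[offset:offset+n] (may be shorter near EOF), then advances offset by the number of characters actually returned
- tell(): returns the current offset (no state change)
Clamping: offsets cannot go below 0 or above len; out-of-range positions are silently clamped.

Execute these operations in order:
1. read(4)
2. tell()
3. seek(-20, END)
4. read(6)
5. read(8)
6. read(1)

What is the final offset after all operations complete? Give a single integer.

After 1 (read(4)): returned 'GGTW', offset=4
After 2 (tell()): offset=4
After 3 (seek(-20, END)): offset=1
After 4 (read(6)): returned 'GTWS47', offset=7
After 5 (read(8)): returned '9FV3XCDB', offset=15
After 6 (read(1)): returned 'E', offset=16

Answer: 16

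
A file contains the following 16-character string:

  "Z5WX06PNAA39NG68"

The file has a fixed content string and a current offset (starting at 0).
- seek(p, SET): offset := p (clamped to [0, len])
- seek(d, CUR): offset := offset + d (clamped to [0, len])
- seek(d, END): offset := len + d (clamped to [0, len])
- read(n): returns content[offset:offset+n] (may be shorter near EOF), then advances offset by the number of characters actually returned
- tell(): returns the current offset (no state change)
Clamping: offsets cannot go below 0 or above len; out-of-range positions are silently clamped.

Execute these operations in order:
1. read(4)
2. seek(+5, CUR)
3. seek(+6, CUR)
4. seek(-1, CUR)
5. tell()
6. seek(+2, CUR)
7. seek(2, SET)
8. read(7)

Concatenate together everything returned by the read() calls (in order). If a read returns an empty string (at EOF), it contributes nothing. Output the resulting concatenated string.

After 1 (read(4)): returned 'Z5WX', offset=4
After 2 (seek(+5, CUR)): offset=9
After 3 (seek(+6, CUR)): offset=15
After 4 (seek(-1, CUR)): offset=14
After 5 (tell()): offset=14
After 6 (seek(+2, CUR)): offset=16
After 7 (seek(2, SET)): offset=2
After 8 (read(7)): returned 'WX06PNA', offset=9

Answer: Z5WXWX06PNA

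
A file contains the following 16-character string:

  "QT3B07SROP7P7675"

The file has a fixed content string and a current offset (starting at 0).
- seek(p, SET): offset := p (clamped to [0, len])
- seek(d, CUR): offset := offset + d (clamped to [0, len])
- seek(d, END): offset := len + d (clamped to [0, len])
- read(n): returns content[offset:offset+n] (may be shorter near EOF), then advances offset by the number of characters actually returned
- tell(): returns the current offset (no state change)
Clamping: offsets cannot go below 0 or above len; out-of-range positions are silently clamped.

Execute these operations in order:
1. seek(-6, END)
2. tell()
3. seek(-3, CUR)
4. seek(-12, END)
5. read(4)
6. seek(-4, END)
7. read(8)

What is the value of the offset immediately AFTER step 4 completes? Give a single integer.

After 1 (seek(-6, END)): offset=10
After 2 (tell()): offset=10
After 3 (seek(-3, CUR)): offset=7
After 4 (seek(-12, END)): offset=4

Answer: 4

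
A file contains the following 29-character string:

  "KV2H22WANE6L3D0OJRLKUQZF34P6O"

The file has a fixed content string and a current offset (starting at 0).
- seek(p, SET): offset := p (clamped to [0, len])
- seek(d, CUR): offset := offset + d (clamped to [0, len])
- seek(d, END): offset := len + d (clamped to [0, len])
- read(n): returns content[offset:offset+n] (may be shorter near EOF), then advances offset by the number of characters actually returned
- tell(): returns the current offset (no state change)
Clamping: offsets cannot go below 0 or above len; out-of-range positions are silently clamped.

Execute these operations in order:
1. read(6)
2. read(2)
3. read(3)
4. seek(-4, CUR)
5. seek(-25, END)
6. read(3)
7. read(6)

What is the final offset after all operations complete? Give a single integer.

After 1 (read(6)): returned 'KV2H22', offset=6
After 2 (read(2)): returned 'WA', offset=8
After 3 (read(3)): returned 'NE6', offset=11
After 4 (seek(-4, CUR)): offset=7
After 5 (seek(-25, END)): offset=4
After 6 (read(3)): returned '22W', offset=7
After 7 (read(6)): returned 'ANE6L3', offset=13

Answer: 13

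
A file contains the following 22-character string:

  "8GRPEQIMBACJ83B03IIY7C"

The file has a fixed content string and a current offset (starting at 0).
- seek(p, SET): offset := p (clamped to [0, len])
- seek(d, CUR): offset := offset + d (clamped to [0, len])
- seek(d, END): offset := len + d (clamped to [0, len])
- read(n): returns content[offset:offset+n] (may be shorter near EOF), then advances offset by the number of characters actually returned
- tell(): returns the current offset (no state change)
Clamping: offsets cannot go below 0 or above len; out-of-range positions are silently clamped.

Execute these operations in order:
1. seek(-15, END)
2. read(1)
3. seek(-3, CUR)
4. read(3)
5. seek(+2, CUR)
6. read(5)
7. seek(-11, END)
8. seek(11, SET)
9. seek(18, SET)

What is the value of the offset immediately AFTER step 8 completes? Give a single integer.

Answer: 11

Derivation:
After 1 (seek(-15, END)): offset=7
After 2 (read(1)): returned 'M', offset=8
After 3 (seek(-3, CUR)): offset=5
After 4 (read(3)): returned 'QIM', offset=8
After 5 (seek(+2, CUR)): offset=10
After 6 (read(5)): returned 'CJ83B', offset=15
After 7 (seek(-11, END)): offset=11
After 8 (seek(11, SET)): offset=11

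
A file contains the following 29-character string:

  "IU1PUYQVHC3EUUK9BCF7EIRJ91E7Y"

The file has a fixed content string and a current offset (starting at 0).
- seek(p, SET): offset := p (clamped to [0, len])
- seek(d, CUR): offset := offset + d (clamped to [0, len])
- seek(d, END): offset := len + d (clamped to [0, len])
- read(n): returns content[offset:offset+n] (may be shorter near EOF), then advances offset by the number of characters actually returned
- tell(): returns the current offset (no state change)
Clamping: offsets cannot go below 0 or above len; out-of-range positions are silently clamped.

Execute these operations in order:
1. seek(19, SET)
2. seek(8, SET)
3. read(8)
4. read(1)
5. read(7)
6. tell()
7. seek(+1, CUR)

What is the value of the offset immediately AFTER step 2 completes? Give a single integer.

After 1 (seek(19, SET)): offset=19
After 2 (seek(8, SET)): offset=8

Answer: 8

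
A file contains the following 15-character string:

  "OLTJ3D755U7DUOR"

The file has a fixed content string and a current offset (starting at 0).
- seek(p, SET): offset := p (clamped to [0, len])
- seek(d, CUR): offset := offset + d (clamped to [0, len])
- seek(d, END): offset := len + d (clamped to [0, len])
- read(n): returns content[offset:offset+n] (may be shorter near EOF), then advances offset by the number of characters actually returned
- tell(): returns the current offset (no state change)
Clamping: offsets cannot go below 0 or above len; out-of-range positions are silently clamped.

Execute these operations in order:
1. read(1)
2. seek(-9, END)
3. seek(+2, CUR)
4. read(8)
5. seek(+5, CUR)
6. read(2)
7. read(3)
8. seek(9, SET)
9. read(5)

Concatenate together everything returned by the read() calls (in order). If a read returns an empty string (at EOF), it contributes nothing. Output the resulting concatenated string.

After 1 (read(1)): returned 'O', offset=1
After 2 (seek(-9, END)): offset=6
After 3 (seek(+2, CUR)): offset=8
After 4 (read(8)): returned '5U7DUOR', offset=15
After 5 (seek(+5, CUR)): offset=15
After 6 (read(2)): returned '', offset=15
After 7 (read(3)): returned '', offset=15
After 8 (seek(9, SET)): offset=9
After 9 (read(5)): returned 'U7DUO', offset=14

Answer: O5U7DUORU7DUO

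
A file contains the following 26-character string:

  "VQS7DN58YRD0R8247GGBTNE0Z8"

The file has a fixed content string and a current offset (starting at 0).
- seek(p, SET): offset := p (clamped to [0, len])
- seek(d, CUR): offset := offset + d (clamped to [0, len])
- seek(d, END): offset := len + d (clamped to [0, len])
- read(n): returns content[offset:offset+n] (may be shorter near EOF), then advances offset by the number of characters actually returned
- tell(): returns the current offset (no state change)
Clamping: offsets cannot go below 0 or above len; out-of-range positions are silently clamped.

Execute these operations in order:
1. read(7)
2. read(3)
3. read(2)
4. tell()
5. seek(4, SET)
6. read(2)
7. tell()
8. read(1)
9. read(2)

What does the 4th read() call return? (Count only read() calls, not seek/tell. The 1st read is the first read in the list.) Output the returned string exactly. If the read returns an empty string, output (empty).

After 1 (read(7)): returned 'VQS7DN5', offset=7
After 2 (read(3)): returned '8YR', offset=10
After 3 (read(2)): returned 'D0', offset=12
After 4 (tell()): offset=12
After 5 (seek(4, SET)): offset=4
After 6 (read(2)): returned 'DN', offset=6
After 7 (tell()): offset=6
After 8 (read(1)): returned '5', offset=7
After 9 (read(2)): returned '8Y', offset=9

Answer: DN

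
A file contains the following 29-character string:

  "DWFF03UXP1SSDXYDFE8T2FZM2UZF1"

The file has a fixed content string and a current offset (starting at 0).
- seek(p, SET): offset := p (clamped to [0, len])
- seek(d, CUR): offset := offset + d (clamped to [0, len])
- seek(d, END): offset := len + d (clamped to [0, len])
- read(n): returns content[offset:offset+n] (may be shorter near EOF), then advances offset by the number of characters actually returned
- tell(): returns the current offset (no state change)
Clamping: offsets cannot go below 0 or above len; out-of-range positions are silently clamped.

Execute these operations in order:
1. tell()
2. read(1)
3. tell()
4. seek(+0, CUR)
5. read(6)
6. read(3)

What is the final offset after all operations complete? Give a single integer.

After 1 (tell()): offset=0
After 2 (read(1)): returned 'D', offset=1
After 3 (tell()): offset=1
After 4 (seek(+0, CUR)): offset=1
After 5 (read(6)): returned 'WFF03U', offset=7
After 6 (read(3)): returned 'XP1', offset=10

Answer: 10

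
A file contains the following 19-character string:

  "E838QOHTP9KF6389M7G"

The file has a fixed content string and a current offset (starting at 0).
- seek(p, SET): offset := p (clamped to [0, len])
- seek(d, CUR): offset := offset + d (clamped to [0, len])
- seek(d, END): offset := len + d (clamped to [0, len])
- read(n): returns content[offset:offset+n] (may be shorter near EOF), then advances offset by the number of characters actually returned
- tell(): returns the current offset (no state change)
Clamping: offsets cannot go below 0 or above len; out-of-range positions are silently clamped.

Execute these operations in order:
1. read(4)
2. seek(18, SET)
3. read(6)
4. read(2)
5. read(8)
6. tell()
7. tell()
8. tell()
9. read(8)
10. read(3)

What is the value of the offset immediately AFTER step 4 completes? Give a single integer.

Answer: 19

Derivation:
After 1 (read(4)): returned 'E838', offset=4
After 2 (seek(18, SET)): offset=18
After 3 (read(6)): returned 'G', offset=19
After 4 (read(2)): returned '', offset=19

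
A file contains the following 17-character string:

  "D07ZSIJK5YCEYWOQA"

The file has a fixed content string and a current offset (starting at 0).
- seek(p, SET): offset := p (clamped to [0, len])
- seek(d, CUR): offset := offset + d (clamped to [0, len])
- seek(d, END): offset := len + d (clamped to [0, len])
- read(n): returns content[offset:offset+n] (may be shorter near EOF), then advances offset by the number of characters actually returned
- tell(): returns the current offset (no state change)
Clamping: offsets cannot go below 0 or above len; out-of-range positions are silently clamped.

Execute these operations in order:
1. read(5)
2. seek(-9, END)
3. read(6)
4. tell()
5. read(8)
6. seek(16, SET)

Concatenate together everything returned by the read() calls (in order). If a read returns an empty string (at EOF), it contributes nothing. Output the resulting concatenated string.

Answer: D07ZS5YCEYWOQA

Derivation:
After 1 (read(5)): returned 'D07ZS', offset=5
After 2 (seek(-9, END)): offset=8
After 3 (read(6)): returned '5YCEYW', offset=14
After 4 (tell()): offset=14
After 5 (read(8)): returned 'OQA', offset=17
After 6 (seek(16, SET)): offset=16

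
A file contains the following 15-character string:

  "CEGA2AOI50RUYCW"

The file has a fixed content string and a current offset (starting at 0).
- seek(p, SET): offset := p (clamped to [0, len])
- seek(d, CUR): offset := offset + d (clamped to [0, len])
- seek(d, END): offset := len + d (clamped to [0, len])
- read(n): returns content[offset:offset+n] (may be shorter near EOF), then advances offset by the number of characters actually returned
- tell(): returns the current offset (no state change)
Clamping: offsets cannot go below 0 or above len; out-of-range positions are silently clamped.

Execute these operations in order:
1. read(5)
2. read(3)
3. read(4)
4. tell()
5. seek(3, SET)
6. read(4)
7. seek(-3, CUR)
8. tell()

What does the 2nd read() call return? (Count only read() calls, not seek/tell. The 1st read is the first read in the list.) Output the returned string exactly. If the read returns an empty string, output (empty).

After 1 (read(5)): returned 'CEGA2', offset=5
After 2 (read(3)): returned 'AOI', offset=8
After 3 (read(4)): returned '50RU', offset=12
After 4 (tell()): offset=12
After 5 (seek(3, SET)): offset=3
After 6 (read(4)): returned 'A2AO', offset=7
After 7 (seek(-3, CUR)): offset=4
After 8 (tell()): offset=4

Answer: AOI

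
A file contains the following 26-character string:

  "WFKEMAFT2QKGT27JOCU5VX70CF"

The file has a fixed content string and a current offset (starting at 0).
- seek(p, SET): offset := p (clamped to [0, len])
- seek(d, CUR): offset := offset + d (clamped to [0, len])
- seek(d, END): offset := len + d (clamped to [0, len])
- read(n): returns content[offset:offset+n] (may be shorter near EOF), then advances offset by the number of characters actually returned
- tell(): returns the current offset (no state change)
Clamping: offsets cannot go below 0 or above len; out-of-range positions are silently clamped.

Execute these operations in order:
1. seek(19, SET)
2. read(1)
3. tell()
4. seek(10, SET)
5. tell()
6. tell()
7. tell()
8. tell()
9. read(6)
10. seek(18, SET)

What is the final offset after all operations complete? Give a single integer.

Answer: 18

Derivation:
After 1 (seek(19, SET)): offset=19
After 2 (read(1)): returned '5', offset=20
After 3 (tell()): offset=20
After 4 (seek(10, SET)): offset=10
After 5 (tell()): offset=10
After 6 (tell()): offset=10
After 7 (tell()): offset=10
After 8 (tell()): offset=10
After 9 (read(6)): returned 'KGT27J', offset=16
After 10 (seek(18, SET)): offset=18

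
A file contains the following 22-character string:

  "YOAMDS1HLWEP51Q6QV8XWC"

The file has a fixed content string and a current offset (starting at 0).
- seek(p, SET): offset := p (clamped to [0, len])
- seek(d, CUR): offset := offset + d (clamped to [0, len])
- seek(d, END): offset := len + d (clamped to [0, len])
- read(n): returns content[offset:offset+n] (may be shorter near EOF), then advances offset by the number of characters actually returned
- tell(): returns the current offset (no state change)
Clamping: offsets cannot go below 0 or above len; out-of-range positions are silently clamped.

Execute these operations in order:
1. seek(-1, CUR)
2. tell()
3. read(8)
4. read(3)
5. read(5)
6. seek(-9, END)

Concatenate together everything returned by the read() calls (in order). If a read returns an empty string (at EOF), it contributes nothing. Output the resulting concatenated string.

Answer: YOAMDS1HLWEP51Q6

Derivation:
After 1 (seek(-1, CUR)): offset=0
After 2 (tell()): offset=0
After 3 (read(8)): returned 'YOAMDS1H', offset=8
After 4 (read(3)): returned 'LWE', offset=11
After 5 (read(5)): returned 'P51Q6', offset=16
After 6 (seek(-9, END)): offset=13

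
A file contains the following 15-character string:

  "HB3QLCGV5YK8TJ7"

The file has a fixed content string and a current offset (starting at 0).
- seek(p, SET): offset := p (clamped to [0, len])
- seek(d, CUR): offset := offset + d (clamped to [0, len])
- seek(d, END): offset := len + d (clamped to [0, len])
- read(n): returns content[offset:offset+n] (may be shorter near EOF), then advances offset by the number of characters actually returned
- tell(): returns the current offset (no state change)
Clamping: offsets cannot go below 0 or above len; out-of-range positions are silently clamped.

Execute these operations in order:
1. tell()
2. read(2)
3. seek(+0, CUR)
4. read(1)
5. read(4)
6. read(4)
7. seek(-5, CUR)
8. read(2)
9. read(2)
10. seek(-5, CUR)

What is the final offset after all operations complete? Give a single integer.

Answer: 5

Derivation:
After 1 (tell()): offset=0
After 2 (read(2)): returned 'HB', offset=2
After 3 (seek(+0, CUR)): offset=2
After 4 (read(1)): returned '3', offset=3
After 5 (read(4)): returned 'QLCG', offset=7
After 6 (read(4)): returned 'V5YK', offset=11
After 7 (seek(-5, CUR)): offset=6
After 8 (read(2)): returned 'GV', offset=8
After 9 (read(2)): returned '5Y', offset=10
After 10 (seek(-5, CUR)): offset=5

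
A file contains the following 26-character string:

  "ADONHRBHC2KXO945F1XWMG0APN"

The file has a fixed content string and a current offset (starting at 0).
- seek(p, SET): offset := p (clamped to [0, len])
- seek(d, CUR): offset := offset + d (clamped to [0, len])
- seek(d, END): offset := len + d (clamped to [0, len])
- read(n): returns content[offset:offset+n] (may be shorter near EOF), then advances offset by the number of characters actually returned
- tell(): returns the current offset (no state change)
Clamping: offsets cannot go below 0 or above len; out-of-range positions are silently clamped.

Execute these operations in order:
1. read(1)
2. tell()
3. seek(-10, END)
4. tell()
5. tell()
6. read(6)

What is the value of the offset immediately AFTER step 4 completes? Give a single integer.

Answer: 16

Derivation:
After 1 (read(1)): returned 'A', offset=1
After 2 (tell()): offset=1
After 3 (seek(-10, END)): offset=16
After 4 (tell()): offset=16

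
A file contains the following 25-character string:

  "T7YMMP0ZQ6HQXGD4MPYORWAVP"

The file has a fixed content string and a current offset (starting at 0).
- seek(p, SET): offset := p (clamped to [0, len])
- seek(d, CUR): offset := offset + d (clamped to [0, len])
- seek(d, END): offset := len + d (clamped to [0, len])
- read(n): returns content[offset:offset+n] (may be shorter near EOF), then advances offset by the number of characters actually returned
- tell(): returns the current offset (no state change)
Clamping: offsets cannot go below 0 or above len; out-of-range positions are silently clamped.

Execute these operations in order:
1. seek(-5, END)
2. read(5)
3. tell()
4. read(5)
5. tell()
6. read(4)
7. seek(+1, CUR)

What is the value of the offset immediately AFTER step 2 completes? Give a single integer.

Answer: 25

Derivation:
After 1 (seek(-5, END)): offset=20
After 2 (read(5)): returned 'RWAVP', offset=25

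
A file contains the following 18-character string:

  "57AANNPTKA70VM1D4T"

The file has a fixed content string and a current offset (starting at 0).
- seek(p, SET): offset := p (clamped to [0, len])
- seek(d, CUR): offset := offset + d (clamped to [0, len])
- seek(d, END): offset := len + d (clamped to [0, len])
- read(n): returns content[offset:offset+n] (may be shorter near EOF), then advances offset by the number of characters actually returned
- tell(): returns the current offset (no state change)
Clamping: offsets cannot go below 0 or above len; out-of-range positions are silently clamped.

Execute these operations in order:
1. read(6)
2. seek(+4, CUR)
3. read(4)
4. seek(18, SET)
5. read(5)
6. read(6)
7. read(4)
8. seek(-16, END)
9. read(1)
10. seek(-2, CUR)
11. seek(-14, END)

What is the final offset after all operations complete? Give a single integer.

Answer: 4

Derivation:
After 1 (read(6)): returned '57AANN', offset=6
After 2 (seek(+4, CUR)): offset=10
After 3 (read(4)): returned '70VM', offset=14
After 4 (seek(18, SET)): offset=18
After 5 (read(5)): returned '', offset=18
After 6 (read(6)): returned '', offset=18
After 7 (read(4)): returned '', offset=18
After 8 (seek(-16, END)): offset=2
After 9 (read(1)): returned 'A', offset=3
After 10 (seek(-2, CUR)): offset=1
After 11 (seek(-14, END)): offset=4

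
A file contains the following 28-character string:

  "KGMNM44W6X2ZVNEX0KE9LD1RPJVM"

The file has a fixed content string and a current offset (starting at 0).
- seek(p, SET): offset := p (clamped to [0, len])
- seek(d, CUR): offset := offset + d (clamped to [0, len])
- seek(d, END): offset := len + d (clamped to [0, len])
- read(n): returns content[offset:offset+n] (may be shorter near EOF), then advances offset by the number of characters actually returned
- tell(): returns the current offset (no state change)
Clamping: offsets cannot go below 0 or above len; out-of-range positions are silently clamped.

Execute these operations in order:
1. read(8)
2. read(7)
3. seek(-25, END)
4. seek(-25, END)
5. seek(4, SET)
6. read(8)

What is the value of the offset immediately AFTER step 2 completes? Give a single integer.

After 1 (read(8)): returned 'KGMNM44W', offset=8
After 2 (read(7)): returned '6X2ZVNE', offset=15

Answer: 15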